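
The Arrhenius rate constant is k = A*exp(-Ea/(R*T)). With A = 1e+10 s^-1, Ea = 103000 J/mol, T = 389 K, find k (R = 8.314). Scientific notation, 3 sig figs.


k = A * exp(-Ea/(R*T))
k = 1e+10 * exp(-103000 / (8.314 * 389))
k = 1e+10 * exp(-31.847666)
k = 1.47e-04


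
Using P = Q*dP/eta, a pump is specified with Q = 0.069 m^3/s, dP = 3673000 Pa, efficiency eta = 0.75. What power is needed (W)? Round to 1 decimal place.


P = Q * dP / eta
P = 0.069 * 3673000 / 0.75
P = 253437.0 / 0.75
P = 337916.0 W


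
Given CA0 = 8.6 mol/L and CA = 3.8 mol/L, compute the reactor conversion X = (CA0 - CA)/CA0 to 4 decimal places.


X = (CA0 - CA) / CA0
X = (8.6 - 3.8) / 8.6
X = 4.8 / 8.6
X = 0.5581


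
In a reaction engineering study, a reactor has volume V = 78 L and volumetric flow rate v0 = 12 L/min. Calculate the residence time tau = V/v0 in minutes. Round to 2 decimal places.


tau = V / v0
tau = 78 / 12
tau = 6.50 min


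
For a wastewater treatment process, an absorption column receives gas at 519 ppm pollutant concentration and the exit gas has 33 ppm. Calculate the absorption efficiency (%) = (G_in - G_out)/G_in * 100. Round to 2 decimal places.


Efficiency = (G_in - G_out) / G_in * 100%
Efficiency = (519 - 33) / 519 * 100
Efficiency = 486 / 519 * 100
Efficiency = 93.64%


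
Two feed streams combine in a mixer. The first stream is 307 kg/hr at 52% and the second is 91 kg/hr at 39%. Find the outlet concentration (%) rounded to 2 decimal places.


Mass balance on solute: F1*x1 + F2*x2 = F3*x3
F3 = F1 + F2 = 307 + 91 = 398 kg/hr
x3 = (F1*x1 + F2*x2)/F3
x3 = (307*0.52 + 91*0.39) / 398
x3 = 49.03%


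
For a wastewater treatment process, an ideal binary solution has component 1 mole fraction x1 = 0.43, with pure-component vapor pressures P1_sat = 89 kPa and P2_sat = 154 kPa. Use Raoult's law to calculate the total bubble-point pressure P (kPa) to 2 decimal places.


P = x1*P1_sat + x2*P2_sat
x2 = 1 - x1 = 1 - 0.43 = 0.57
P = 0.43*89 + 0.57*154
P = 38.27 + 87.78
P = 126.05 kPa


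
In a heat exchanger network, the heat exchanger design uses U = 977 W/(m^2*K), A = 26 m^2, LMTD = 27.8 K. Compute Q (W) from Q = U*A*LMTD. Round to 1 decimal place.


Q = U * A * LMTD
Q = 977 * 26 * 27.8
Q = 706175.6 W


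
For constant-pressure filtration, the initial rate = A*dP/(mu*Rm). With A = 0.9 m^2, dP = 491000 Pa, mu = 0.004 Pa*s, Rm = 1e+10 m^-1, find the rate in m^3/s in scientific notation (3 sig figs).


rate = A * dP / (mu * Rm)
rate = 0.9 * 491000 / (0.004 * 1e+10)
rate = 441900.0 / 4.000e+07
rate = 1.10e-02 m^3/s


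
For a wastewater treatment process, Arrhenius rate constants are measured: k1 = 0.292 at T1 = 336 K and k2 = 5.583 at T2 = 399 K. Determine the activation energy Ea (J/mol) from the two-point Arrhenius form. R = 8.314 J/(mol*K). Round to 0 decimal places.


Ea = R * ln(k2/k1) / (1/T1 - 1/T2)
ln(k2/k1) = ln(5.583/0.292) = 2.9507277
1/T1 - 1/T2 = 1/336 - 1/399 = 0.000469924812
Ea = 8.314 * 2.9507277 / 0.000469924812
Ea = 52205 J/mol


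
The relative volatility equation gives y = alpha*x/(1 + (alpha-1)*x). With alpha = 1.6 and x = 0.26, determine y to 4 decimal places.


y = alpha*x / (1 + (alpha-1)*x)
y = 1.6*0.26 / (1 + (1.6-1)*0.26)
y = 0.416 / (1 + 0.156)
y = 0.416 / 1.156
y = 0.3599


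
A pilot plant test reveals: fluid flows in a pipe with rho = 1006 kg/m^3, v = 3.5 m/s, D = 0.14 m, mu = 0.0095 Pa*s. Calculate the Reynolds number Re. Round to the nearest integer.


Re = rho * v * D / mu
Re = 1006 * 3.5 * 0.14 / 0.0095
Re = 492.94 / 0.0095
Re = 51888


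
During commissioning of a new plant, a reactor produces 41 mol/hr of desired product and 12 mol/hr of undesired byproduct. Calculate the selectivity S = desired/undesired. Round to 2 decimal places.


S = desired product rate / undesired product rate
S = 41 / 12
S = 3.42


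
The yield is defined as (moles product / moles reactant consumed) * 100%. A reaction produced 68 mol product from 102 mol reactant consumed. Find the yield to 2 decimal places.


Yield = (moles product / moles consumed) * 100%
Yield = (68 / 102) * 100
Yield = 0.6667 * 100
Yield = 66.67%


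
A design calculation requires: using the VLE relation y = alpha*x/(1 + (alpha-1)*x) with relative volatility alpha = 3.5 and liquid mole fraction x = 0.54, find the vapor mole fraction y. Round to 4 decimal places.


y = alpha*x / (1 + (alpha-1)*x)
y = 3.5*0.54 / (1 + (3.5-1)*0.54)
y = 1.89 / (1 + 1.35)
y = 1.89 / 2.35
y = 0.8043


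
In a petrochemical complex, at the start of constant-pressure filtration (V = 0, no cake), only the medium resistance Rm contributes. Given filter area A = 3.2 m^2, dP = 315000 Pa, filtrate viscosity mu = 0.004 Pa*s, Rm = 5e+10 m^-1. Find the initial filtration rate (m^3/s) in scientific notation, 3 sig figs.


rate = A * dP / (mu * Rm)
rate = 3.2 * 315000 / (0.004 * 5e+10)
rate = 1008000.0 / 2.000e+08
rate = 5.04e-03 m^3/s


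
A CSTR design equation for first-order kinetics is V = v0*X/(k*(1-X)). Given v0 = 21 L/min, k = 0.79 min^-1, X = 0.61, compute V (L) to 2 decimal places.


V = v0 * X / (k * (1 - X))
V = 21 * 0.61 / (0.79 * (1 - 0.61))
V = 12.81 / (0.79 * 0.39)
V = 12.81 / 0.3081
V = 41.58 L


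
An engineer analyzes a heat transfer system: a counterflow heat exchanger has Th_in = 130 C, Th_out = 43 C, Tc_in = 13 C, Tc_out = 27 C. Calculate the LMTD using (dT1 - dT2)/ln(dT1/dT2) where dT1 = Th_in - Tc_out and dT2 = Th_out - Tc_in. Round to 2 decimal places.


dT1 = Th_in - Tc_out = 130 - 27 = 103
dT2 = Th_out - Tc_in = 43 - 13 = 30
LMTD = (dT1 - dT2) / ln(dT1/dT2)
LMTD = (103 - 30) / ln(103/30)
LMTD = 59.18 K


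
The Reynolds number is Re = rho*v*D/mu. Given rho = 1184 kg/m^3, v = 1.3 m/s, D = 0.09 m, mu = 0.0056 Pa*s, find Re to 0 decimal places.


Re = rho * v * D / mu
Re = 1184 * 1.3 * 0.09 / 0.0056
Re = 138.528 / 0.0056
Re = 24737


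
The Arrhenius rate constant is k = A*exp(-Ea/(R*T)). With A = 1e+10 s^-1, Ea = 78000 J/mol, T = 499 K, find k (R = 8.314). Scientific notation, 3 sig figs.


k = A * exp(-Ea/(R*T))
k = 1e+10 * exp(-78000 / (8.314 * 499))
k = 1e+10 * exp(-18.801134)
k = 6.84e+01


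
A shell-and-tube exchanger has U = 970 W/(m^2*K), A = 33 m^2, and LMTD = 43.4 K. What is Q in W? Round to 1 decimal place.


Q = U * A * LMTD
Q = 970 * 33 * 43.4
Q = 1389234.0 W


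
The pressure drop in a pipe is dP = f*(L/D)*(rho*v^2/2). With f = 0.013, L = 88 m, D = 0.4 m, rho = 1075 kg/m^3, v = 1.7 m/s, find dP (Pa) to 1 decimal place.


dP = f * (L/D) * (rho*v^2/2)
dP = 0.013 * (88/0.4) * (1075*1.7^2/2)
L/D = 220.0
rho*v^2/2 = 1075*2.89/2 = 1553.375
dP = 0.013 * 220.0 * 1553.375
dP = 4442.7 Pa


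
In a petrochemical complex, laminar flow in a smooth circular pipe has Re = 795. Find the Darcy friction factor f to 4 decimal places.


f = 64 / Re
f = 64 / 795
f = 0.0805


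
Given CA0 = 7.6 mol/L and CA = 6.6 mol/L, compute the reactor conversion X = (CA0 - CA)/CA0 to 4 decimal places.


X = (CA0 - CA) / CA0
X = (7.6 - 6.6) / 7.6
X = 1.0 / 7.6
X = 0.1316


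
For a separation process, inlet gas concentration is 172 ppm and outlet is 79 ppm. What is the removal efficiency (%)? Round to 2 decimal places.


Efficiency = (G_in - G_out) / G_in * 100%
Efficiency = (172 - 79) / 172 * 100
Efficiency = 93 / 172 * 100
Efficiency = 54.07%


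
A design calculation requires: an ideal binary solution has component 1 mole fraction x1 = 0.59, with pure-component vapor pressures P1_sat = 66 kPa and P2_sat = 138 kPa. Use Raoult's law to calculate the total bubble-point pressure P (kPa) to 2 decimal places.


P = x1*P1_sat + x2*P2_sat
x2 = 1 - x1 = 1 - 0.59 = 0.41
P = 0.59*66 + 0.41*138
P = 38.94 + 56.58
P = 95.52 kPa


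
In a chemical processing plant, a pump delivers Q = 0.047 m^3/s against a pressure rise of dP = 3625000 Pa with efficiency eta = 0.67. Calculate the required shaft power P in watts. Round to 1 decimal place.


P = Q * dP / eta
P = 0.047 * 3625000 / 0.67
P = 170375.0 / 0.67
P = 254291.0 W


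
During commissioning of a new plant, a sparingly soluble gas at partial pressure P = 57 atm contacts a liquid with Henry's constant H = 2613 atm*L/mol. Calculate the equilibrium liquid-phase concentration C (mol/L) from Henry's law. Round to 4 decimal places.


C = P / H
C = 57 / 2613
C = 0.0218 mol/L


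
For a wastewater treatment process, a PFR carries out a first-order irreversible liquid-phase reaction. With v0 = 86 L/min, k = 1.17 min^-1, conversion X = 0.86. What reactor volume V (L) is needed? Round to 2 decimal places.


V = (v0/k) * ln(1/(1-X))
V = (86/1.17) * ln(1/(1-0.86))
V = 73.504274 * ln(7.142857)
V = 73.504274 * 1.966113
V = 144.52 L


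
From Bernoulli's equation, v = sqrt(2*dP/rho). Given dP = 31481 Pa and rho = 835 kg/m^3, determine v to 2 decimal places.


v = sqrt(2*dP/rho)
v = sqrt(2*31481/835)
v = sqrt(75.403593)
v = 8.68 m/s


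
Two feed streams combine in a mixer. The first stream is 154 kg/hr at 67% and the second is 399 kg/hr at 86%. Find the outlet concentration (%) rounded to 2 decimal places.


Mass balance on solute: F1*x1 + F2*x2 = F3*x3
F3 = F1 + F2 = 154 + 399 = 553 kg/hr
x3 = (F1*x1 + F2*x2)/F3
x3 = (154*0.67 + 399*0.86) / 553
x3 = 80.71%


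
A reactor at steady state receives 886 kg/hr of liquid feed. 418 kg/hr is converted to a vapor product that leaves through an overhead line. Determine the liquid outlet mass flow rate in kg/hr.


Steady-state mass balance on the main outlet: F_out = F_in - F_removed
F_out = 886 - 418
F_out = 468 kg/hr


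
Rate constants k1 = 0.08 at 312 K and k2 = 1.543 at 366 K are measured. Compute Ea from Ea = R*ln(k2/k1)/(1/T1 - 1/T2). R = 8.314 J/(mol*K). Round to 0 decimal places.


Ea = R * ln(k2/k1) / (1/T1 - 1/T2)
ln(k2/k1) = ln(1.543/0.08) = 2.9594572
1/T1 - 1/T2 = 1/312 - 1/366 = 0.000472887768
Ea = 8.314 * 2.9594572 / 0.000472887768
Ea = 52031 J/mol


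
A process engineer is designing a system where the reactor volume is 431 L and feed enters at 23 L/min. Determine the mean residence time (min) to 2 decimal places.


tau = V / v0
tau = 431 / 23
tau = 18.74 min


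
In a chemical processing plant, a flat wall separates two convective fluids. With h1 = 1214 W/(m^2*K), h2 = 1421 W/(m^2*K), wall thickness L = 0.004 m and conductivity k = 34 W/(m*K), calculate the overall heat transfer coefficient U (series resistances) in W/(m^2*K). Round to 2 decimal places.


1/U = 1/h1 + L/k + 1/h2
1/U = 1/1214 + 0.004/34 + 1/1421
1/U = 0.0008237232 + 0.0001176471 + 0.0007037298
1/U = 0.0016451001
U = 607.87 W/(m^2*K)


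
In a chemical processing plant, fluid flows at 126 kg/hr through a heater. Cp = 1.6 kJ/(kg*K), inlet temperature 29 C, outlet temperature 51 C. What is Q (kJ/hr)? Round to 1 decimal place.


Q = m_dot * Cp * (T2 - T1)
Q = 126 * 1.6 * (51 - 29)
Q = 126 * 1.6 * 22
Q = 4435.2 kJ/hr


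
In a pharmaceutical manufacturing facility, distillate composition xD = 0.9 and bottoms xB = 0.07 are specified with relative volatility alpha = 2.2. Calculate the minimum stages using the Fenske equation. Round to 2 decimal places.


N_min = ln((xD*(1-xB))/(xB*(1-xD))) / ln(alpha)
Numerator inside ln: 0.837 / 0.007 = 119.571429
ln(119.571429) = 4.783914
ln(alpha) = ln(2.2) = 0.788457
N_min = 4.783914 / 0.788457 = 6.07


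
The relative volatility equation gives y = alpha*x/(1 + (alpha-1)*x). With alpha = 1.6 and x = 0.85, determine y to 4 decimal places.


y = alpha*x / (1 + (alpha-1)*x)
y = 1.6*0.85 / (1 + (1.6-1)*0.85)
y = 1.36 / (1 + 0.51)
y = 1.36 / 1.51
y = 0.9007


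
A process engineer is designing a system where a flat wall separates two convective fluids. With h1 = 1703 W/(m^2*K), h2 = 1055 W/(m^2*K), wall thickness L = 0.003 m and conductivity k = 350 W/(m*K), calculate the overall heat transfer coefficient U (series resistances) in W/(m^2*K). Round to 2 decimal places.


1/U = 1/h1 + L/k + 1/h2
1/U = 1/1703 + 0.003/350 + 1/1055
1/U = 0.0005871991 + 8.5714e-06 + 0.0009478673
1/U = 0.0015436378
U = 647.82 W/(m^2*K)


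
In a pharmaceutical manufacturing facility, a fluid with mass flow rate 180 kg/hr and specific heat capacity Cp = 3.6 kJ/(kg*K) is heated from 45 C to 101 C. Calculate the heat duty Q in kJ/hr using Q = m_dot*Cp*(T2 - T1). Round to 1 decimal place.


Q = m_dot * Cp * (T2 - T1)
Q = 180 * 3.6 * (101 - 45)
Q = 180 * 3.6 * 56
Q = 36288.0 kJ/hr


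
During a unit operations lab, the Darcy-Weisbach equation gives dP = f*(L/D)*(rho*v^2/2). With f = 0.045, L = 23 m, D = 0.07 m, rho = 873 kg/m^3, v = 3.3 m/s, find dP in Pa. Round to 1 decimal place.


dP = f * (L/D) * (rho*v^2/2)
dP = 0.045 * (23/0.07) * (873*3.3^2/2)
L/D = 328.57142857
rho*v^2/2 = 873*10.89/2 = 4753.485
dP = 0.045 * 328.57142857 * 4753.485
dP = 70283.7 Pa


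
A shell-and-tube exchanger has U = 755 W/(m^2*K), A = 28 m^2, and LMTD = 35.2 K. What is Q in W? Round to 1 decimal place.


Q = U * A * LMTD
Q = 755 * 28 * 35.2
Q = 744128.0 W


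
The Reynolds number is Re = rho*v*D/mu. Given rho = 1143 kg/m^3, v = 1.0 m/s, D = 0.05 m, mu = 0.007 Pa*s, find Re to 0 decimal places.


Re = rho * v * D / mu
Re = 1143 * 1.0 * 0.05 / 0.007
Re = 57.15 / 0.007
Re = 8164


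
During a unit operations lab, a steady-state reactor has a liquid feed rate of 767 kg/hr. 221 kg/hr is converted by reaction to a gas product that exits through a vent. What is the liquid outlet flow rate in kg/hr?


Steady-state mass balance on the main outlet: F_out = F_in - F_removed
F_out = 767 - 221
F_out = 546 kg/hr


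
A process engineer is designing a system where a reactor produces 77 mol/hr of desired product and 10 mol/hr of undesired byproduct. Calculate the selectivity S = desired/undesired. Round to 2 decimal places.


S = desired product rate / undesired product rate
S = 77 / 10
S = 7.70


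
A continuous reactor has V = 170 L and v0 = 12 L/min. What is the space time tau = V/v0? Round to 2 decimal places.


tau = V / v0
tau = 170 / 12
tau = 14.17 min


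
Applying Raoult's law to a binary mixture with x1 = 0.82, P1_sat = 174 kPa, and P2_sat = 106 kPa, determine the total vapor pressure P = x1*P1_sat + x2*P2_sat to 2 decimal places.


P = x1*P1_sat + x2*P2_sat
x2 = 1 - x1 = 1 - 0.82 = 0.18
P = 0.82*174 + 0.18*106
P = 142.68 + 19.08
P = 161.76 kPa


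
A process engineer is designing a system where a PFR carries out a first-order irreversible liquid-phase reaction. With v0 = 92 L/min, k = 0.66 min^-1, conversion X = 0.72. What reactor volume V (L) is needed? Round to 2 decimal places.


V = (v0/k) * ln(1/(1-X))
V = (92/0.66) * ln(1/(1-0.72))
V = 139.393939 * ln(3.571429)
V = 139.393939 * 1.272966
V = 177.44 L


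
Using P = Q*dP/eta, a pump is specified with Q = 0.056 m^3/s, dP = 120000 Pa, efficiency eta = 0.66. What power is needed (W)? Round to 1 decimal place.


P = Q * dP / eta
P = 0.056 * 120000 / 0.66
P = 6720.0 / 0.66
P = 10181.8 W


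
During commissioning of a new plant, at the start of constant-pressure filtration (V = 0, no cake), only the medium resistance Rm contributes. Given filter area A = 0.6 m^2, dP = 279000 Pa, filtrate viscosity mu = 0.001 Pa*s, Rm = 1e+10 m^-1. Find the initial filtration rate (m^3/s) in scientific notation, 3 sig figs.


rate = A * dP / (mu * Rm)
rate = 0.6 * 279000 / (0.001 * 1e+10)
rate = 167400.0 / 1.000e+07
rate = 1.67e-02 m^3/s


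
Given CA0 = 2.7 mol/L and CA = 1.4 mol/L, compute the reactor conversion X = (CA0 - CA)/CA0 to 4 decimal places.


X = (CA0 - CA) / CA0
X = (2.7 - 1.4) / 2.7
X = 1.3 / 2.7
X = 0.4815


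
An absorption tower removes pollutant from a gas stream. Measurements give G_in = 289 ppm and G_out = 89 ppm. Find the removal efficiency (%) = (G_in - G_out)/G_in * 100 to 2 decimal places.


Efficiency = (G_in - G_out) / G_in * 100%
Efficiency = (289 - 89) / 289 * 100
Efficiency = 200 / 289 * 100
Efficiency = 69.20%


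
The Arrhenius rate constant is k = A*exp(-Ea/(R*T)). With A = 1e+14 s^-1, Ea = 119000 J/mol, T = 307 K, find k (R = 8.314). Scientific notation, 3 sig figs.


k = A * exp(-Ea/(R*T))
k = 1e+14 * exp(-119000 / (8.314 * 307))
k = 1e+14 * exp(-46.622823)
k = 5.65e-07


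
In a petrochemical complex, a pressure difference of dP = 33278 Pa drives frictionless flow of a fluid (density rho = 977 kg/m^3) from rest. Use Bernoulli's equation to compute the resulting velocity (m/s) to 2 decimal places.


v = sqrt(2*dP/rho)
v = sqrt(2*33278/977)
v = sqrt(68.122825)
v = 8.25 m/s


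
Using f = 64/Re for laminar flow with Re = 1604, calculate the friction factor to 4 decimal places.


f = 64 / Re
f = 64 / 1604
f = 0.0399


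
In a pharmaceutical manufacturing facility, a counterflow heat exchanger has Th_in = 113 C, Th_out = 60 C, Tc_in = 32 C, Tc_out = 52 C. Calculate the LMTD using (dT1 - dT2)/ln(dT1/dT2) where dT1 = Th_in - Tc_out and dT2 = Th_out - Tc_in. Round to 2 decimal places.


dT1 = Th_in - Tc_out = 113 - 52 = 61
dT2 = Th_out - Tc_in = 60 - 32 = 28
LMTD = (dT1 - dT2) / ln(dT1/dT2)
LMTD = (61 - 28) / ln(61/28)
LMTD = 42.38 K


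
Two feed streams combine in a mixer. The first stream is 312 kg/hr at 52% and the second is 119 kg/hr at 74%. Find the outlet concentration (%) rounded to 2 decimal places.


Mass balance on solute: F1*x1 + F2*x2 = F3*x3
F3 = F1 + F2 = 312 + 119 = 431 kg/hr
x3 = (F1*x1 + F2*x2)/F3
x3 = (312*0.52 + 119*0.74) / 431
x3 = 58.07%


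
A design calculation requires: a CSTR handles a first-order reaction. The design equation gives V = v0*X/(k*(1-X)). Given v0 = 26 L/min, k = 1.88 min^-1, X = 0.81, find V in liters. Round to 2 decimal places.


V = v0 * X / (k * (1 - X))
V = 26 * 0.81 / (1.88 * (1 - 0.81))
V = 21.06 / (1.88 * 0.19)
V = 21.06 / 0.3572
V = 58.96 L


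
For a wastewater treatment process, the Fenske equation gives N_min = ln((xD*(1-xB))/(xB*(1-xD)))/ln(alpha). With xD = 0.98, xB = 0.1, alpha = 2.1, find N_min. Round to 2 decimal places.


N_min = ln((xD*(1-xB))/(xB*(1-xD))) / ln(alpha)
Numerator inside ln: 0.882 / 0.002 = 441.0
ln(441.0) = 6.089045
ln(alpha) = ln(2.1) = 0.741937
N_min = 6.089045 / 0.741937 = 8.21


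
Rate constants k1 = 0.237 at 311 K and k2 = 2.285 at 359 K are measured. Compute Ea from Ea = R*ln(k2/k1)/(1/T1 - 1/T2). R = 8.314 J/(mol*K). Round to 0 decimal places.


Ea = R * ln(k2/k1) / (1/T1 - 1/T2)
ln(k2/k1) = ln(2.285/0.237) = 2.2660612
1/T1 - 1/T2 = 1/311 - 1/359 = 0.000429918763
Ea = 8.314 * 2.2660612 / 0.000429918763
Ea = 43822 J/mol


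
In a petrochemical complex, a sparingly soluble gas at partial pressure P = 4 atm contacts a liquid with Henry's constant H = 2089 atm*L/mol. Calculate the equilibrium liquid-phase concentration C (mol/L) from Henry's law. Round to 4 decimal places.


C = P / H
C = 4 / 2089
C = 0.0019 mol/L


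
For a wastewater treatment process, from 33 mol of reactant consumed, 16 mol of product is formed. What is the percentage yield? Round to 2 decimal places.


Yield = (moles product / moles consumed) * 100%
Yield = (16 / 33) * 100
Yield = 0.4848 * 100
Yield = 48.48%


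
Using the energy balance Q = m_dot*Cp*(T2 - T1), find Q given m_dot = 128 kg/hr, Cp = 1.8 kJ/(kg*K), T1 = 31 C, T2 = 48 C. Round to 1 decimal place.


Q = m_dot * Cp * (T2 - T1)
Q = 128 * 1.8 * (48 - 31)
Q = 128 * 1.8 * 17
Q = 3916.8 kJ/hr


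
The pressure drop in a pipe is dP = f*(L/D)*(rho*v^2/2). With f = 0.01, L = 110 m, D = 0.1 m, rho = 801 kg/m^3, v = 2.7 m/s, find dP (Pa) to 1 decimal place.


dP = f * (L/D) * (rho*v^2/2)
dP = 0.01 * (110/0.1) * (801*2.7^2/2)
L/D = 1100.0
rho*v^2/2 = 801*7.29/2 = 2919.645
dP = 0.01 * 1100.0 * 2919.645
dP = 32116.1 Pa


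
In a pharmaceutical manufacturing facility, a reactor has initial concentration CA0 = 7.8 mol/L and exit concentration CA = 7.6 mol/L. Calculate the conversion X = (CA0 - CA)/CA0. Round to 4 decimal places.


X = (CA0 - CA) / CA0
X = (7.8 - 7.6) / 7.8
X = 0.2 / 7.8
X = 0.0256


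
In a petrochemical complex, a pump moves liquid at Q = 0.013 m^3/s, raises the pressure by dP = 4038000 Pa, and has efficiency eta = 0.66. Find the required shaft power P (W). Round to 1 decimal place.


P = Q * dP / eta
P = 0.013 * 4038000 / 0.66
P = 52494.0 / 0.66
P = 79536.4 W


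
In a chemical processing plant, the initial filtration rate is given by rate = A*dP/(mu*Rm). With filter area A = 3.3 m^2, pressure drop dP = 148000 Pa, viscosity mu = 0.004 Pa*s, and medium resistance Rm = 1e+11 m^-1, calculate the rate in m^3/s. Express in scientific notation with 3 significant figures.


rate = A * dP / (mu * Rm)
rate = 3.3 * 148000 / (0.004 * 1e+11)
rate = 488400.0 / 4.000e+08
rate = 1.22e-03 m^3/s


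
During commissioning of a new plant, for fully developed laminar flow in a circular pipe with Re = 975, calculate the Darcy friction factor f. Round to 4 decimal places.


f = 64 / Re
f = 64 / 975
f = 0.0656


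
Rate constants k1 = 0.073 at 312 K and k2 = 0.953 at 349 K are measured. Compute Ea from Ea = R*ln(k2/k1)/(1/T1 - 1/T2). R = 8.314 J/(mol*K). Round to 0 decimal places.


Ea = R * ln(k2/k1) / (1/T1 - 1/T2)
ln(k2/k1) = ln(0.953/0.073) = 2.5691555
1/T1 - 1/T2 = 1/312 - 1/349 = 0.000339798692
Ea = 8.314 * 2.5691555 / 0.000339798692
Ea = 62861 J/mol


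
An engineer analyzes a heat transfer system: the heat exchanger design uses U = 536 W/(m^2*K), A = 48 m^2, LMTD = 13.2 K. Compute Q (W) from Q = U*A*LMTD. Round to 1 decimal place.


Q = U * A * LMTD
Q = 536 * 48 * 13.2
Q = 339609.6 W


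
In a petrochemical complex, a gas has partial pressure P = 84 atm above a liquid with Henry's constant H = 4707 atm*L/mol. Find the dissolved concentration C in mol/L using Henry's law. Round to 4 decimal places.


C = P / H
C = 84 / 4707
C = 0.0178 mol/L


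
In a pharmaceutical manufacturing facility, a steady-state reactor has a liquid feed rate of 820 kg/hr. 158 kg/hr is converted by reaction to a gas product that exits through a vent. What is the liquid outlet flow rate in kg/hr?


Steady-state mass balance on the main outlet: F_out = F_in - F_removed
F_out = 820 - 158
F_out = 662 kg/hr


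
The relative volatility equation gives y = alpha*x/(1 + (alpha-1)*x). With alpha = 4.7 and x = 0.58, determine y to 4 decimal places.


y = alpha*x / (1 + (alpha-1)*x)
y = 4.7*0.58 / (1 + (4.7-1)*0.58)
y = 2.726 / (1 + 2.146)
y = 2.726 / 3.146
y = 0.8665


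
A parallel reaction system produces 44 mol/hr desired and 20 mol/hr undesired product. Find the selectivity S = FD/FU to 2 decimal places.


S = desired product rate / undesired product rate
S = 44 / 20
S = 2.20


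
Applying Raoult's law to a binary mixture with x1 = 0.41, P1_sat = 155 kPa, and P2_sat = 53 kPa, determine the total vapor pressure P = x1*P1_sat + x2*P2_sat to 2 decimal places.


P = x1*P1_sat + x2*P2_sat
x2 = 1 - x1 = 1 - 0.41 = 0.59
P = 0.41*155 + 0.59*53
P = 63.55 + 31.27
P = 94.82 kPa


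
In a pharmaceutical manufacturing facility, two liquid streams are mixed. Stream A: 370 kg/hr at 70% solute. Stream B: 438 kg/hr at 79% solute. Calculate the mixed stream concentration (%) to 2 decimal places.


Mass balance on solute: F1*x1 + F2*x2 = F3*x3
F3 = F1 + F2 = 370 + 438 = 808 kg/hr
x3 = (F1*x1 + F2*x2)/F3
x3 = (370*0.7 + 438*0.79) / 808
x3 = 74.88%


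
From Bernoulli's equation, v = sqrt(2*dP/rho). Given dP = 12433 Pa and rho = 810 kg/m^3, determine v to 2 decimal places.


v = sqrt(2*dP/rho)
v = sqrt(2*12433/810)
v = sqrt(30.698765)
v = 5.54 m/s


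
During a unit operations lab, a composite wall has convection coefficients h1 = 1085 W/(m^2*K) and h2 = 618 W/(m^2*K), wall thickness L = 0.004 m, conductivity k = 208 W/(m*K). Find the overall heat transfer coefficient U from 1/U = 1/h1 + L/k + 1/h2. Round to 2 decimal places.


1/U = 1/h1 + L/k + 1/h2
1/U = 1/1085 + 0.004/208 + 1/618
1/U = 0.000921659 + 1.92308e-05 + 0.001618123
1/U = 0.0025590128
U = 390.78 W/(m^2*K)


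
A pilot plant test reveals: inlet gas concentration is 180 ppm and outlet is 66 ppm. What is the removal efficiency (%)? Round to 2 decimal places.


Efficiency = (G_in - G_out) / G_in * 100%
Efficiency = (180 - 66) / 180 * 100
Efficiency = 114 / 180 * 100
Efficiency = 63.33%


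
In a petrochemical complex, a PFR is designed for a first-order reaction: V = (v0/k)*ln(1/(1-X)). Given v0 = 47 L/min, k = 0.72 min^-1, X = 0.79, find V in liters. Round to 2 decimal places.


V = (v0/k) * ln(1/(1-X))
V = (47/0.72) * ln(1/(1-0.79))
V = 65.277778 * ln(4.761905)
V = 65.277778 * 1.560648
V = 101.88 L


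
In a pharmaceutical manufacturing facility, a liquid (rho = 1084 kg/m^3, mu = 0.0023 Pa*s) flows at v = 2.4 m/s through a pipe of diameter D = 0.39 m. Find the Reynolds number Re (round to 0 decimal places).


Re = rho * v * D / mu
Re = 1084 * 2.4 * 0.39 / 0.0023
Re = 1014.624 / 0.0023
Re = 441141


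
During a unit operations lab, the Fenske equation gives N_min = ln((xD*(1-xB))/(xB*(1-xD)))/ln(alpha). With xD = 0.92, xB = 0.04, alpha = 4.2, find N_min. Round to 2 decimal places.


N_min = ln((xD*(1-xB))/(xB*(1-xD))) / ln(alpha)
Numerator inside ln: 0.8832 / 0.0032 = 276.0
ln(276.0) = 5.620401
ln(alpha) = ln(4.2) = 1.435085
N_min = 5.620401 / 1.435085 = 3.92


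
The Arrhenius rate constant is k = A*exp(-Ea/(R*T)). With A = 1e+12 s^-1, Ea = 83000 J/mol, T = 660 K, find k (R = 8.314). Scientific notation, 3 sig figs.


k = A * exp(-Ea/(R*T))
k = 1e+12 * exp(-83000 / (8.314 * 660))
k = 1e+12 * exp(-15.126001)
k = 2.70e+05


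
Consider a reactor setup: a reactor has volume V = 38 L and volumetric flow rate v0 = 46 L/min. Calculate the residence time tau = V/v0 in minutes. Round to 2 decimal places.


tau = V / v0
tau = 38 / 46
tau = 0.83 min


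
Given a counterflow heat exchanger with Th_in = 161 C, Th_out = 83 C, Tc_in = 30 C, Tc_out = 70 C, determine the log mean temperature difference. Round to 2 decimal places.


dT1 = Th_in - Tc_out = 161 - 70 = 91
dT2 = Th_out - Tc_in = 83 - 30 = 53
LMTD = (dT1 - dT2) / ln(dT1/dT2)
LMTD = (91 - 53) / ln(91/53)
LMTD = 70.30 K


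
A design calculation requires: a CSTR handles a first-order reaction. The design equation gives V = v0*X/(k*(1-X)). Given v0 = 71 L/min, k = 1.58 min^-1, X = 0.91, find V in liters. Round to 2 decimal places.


V = v0 * X / (k * (1 - X))
V = 71 * 0.91 / (1.58 * (1 - 0.91))
V = 64.61 / (1.58 * 0.09)
V = 64.61 / 0.1422
V = 454.36 L


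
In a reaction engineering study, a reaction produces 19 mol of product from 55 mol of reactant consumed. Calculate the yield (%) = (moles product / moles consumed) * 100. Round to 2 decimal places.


Yield = (moles product / moles consumed) * 100%
Yield = (19 / 55) * 100
Yield = 0.3455 * 100
Yield = 34.55%


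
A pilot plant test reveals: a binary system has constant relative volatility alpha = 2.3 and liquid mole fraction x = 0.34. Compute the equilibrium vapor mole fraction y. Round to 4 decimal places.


y = alpha*x / (1 + (alpha-1)*x)
y = 2.3*0.34 / (1 + (2.3-1)*0.34)
y = 0.782 / (1 + 0.442)
y = 0.782 / 1.442
y = 0.5423


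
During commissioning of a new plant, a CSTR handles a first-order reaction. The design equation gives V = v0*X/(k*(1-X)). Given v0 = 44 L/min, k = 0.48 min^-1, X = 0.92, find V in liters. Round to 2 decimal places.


V = v0 * X / (k * (1 - X))
V = 44 * 0.92 / (0.48 * (1 - 0.92))
V = 40.48 / (0.48 * 0.08)
V = 40.48 / 0.0384
V = 1054.17 L


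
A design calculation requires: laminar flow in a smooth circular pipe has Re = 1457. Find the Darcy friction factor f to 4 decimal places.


f = 64 / Re
f = 64 / 1457
f = 0.0439


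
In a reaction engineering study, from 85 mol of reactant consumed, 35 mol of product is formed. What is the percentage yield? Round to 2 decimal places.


Yield = (moles product / moles consumed) * 100%
Yield = (35 / 85) * 100
Yield = 0.4118 * 100
Yield = 41.18%


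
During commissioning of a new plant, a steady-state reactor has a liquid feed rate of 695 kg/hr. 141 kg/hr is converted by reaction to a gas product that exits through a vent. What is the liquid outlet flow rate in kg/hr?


Steady-state mass balance on the main outlet: F_out = F_in - F_removed
F_out = 695 - 141
F_out = 554 kg/hr


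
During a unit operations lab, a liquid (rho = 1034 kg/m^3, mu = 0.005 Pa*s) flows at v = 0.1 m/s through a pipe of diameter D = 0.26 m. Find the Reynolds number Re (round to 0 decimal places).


Re = rho * v * D / mu
Re = 1034 * 0.1 * 0.26 / 0.005
Re = 26.884 / 0.005
Re = 5377


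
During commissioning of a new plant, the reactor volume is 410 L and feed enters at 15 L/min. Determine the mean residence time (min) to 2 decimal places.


tau = V / v0
tau = 410 / 15
tau = 27.33 min


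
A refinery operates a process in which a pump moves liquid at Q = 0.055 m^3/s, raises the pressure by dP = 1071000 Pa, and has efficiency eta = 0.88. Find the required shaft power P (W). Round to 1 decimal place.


P = Q * dP / eta
P = 0.055 * 1071000 / 0.88
P = 58905.0 / 0.88
P = 66937.5 W


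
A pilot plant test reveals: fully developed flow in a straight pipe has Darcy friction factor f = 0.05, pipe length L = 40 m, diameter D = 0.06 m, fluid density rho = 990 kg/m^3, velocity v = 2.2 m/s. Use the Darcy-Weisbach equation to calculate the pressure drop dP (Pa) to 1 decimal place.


dP = f * (L/D) * (rho*v^2/2)
dP = 0.05 * (40/0.06) * (990*2.2^2/2)
L/D = 666.66666667
rho*v^2/2 = 990*4.84/2 = 2395.8
dP = 0.05 * 666.66666667 * 2395.8
dP = 79860.0 Pa


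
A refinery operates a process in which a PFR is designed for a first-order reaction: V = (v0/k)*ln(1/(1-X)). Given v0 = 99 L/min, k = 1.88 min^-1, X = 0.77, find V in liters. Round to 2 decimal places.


V = (v0/k) * ln(1/(1-X))
V = (99/1.88) * ln(1/(1-0.77))
V = 52.659574 * ln(4.347826)
V = 52.659574 * 1.469676
V = 77.39 L


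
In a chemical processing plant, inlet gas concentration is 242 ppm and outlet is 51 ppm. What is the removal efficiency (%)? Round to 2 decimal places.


Efficiency = (G_in - G_out) / G_in * 100%
Efficiency = (242 - 51) / 242 * 100
Efficiency = 191 / 242 * 100
Efficiency = 78.93%


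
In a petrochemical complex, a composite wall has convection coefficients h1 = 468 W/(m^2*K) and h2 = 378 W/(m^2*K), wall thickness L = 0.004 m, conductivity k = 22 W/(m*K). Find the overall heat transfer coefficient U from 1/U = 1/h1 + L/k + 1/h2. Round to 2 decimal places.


1/U = 1/h1 + L/k + 1/h2
1/U = 1/468 + 0.004/22 + 1/378
1/U = 0.0021367521 + 0.0001818182 + 0.0026455026
1/U = 0.0049640729
U = 201.45 W/(m^2*K)


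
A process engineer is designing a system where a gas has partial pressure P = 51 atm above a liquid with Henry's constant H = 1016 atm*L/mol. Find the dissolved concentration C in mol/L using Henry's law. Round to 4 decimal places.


C = P / H
C = 51 / 1016
C = 0.0502 mol/L


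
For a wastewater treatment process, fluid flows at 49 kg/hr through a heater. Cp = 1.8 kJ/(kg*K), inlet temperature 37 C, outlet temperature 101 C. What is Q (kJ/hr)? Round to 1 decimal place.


Q = m_dot * Cp * (T2 - T1)
Q = 49 * 1.8 * (101 - 37)
Q = 49 * 1.8 * 64
Q = 5644.8 kJ/hr


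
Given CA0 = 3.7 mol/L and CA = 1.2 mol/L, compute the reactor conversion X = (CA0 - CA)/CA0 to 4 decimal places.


X = (CA0 - CA) / CA0
X = (3.7 - 1.2) / 3.7
X = 2.5 / 3.7
X = 0.6757


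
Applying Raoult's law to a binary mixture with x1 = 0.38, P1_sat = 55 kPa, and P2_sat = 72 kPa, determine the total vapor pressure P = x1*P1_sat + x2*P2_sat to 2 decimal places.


P = x1*P1_sat + x2*P2_sat
x2 = 1 - x1 = 1 - 0.38 = 0.62
P = 0.38*55 + 0.62*72
P = 20.9 + 44.64
P = 65.54 kPa


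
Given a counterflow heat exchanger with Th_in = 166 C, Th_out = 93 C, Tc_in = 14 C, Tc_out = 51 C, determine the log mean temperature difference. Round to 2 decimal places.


dT1 = Th_in - Tc_out = 166 - 51 = 115
dT2 = Th_out - Tc_in = 93 - 14 = 79
LMTD = (dT1 - dT2) / ln(dT1/dT2)
LMTD = (115 - 79) / ln(115/79)
LMTD = 95.88 K


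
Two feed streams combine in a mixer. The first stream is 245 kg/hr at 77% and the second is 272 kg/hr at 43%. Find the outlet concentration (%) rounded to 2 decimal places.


Mass balance on solute: F1*x1 + F2*x2 = F3*x3
F3 = F1 + F2 = 245 + 272 = 517 kg/hr
x3 = (F1*x1 + F2*x2)/F3
x3 = (245*0.77 + 272*0.43) / 517
x3 = 59.11%


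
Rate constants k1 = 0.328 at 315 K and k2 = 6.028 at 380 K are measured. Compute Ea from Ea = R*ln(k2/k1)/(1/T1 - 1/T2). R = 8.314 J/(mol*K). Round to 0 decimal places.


Ea = R * ln(k2/k1) / (1/T1 - 1/T2)
ln(k2/k1) = ln(6.028/0.328) = 2.911157
1/T1 - 1/T2 = 1/315 - 1/380 = 0.000543024227
Ea = 8.314 * 2.911157 / 0.000543024227
Ea = 44571 J/mol


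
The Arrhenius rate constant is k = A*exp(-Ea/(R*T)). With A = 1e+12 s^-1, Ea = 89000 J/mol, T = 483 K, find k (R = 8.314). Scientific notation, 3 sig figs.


k = A * exp(-Ea/(R*T))
k = 1e+12 * exp(-89000 / (8.314 * 483))
k = 1e+12 * exp(-22.16322)
k = 2.37e+02


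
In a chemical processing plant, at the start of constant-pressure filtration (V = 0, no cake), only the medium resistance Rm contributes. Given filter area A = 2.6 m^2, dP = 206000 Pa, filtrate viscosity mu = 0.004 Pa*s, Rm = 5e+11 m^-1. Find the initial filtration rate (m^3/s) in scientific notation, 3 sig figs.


rate = A * dP / (mu * Rm)
rate = 2.6 * 206000 / (0.004 * 5e+11)
rate = 535600.0 / 2.000e+09
rate = 2.68e-04 m^3/s


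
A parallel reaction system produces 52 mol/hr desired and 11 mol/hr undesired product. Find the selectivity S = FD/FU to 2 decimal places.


S = desired product rate / undesired product rate
S = 52 / 11
S = 4.73


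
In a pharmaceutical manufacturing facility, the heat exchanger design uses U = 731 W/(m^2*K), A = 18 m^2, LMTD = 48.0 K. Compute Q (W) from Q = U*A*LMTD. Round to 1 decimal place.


Q = U * A * LMTD
Q = 731 * 18 * 48.0
Q = 631584.0 W


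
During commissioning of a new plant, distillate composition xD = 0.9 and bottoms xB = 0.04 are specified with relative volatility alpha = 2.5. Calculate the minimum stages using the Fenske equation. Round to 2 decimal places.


N_min = ln((xD*(1-xB))/(xB*(1-xD))) / ln(alpha)
Numerator inside ln: 0.864 / 0.004 = 216.0
ln(216.0) = 5.375278
ln(alpha) = ln(2.5) = 0.916291
N_min = 5.375278 / 0.916291 = 5.87


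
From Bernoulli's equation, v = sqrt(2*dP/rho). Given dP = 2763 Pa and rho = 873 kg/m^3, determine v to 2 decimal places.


v = sqrt(2*dP/rho)
v = sqrt(2*2763/873)
v = sqrt(6.329897)
v = 2.52 m/s


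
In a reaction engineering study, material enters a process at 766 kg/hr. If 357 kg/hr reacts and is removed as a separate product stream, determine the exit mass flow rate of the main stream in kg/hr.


Steady-state mass balance on the main outlet: F_out = F_in - F_removed
F_out = 766 - 357
F_out = 409 kg/hr


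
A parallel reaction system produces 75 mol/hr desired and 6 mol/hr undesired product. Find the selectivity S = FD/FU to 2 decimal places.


S = desired product rate / undesired product rate
S = 75 / 6
S = 12.50


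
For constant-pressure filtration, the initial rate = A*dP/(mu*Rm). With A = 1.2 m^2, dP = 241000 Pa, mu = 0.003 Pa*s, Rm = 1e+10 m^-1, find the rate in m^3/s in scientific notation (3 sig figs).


rate = A * dP / (mu * Rm)
rate = 1.2 * 241000 / (0.003 * 1e+10)
rate = 289200.0 / 3.000e+07
rate = 9.64e-03 m^3/s


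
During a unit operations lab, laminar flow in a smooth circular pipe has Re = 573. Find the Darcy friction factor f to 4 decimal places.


f = 64 / Re
f = 64 / 573
f = 0.1117


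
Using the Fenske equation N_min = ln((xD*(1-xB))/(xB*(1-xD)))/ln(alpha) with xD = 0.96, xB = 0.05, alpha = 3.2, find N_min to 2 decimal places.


N_min = ln((xD*(1-xB))/(xB*(1-xD))) / ln(alpha)
Numerator inside ln: 0.912 / 0.002 = 456.0
ln(456.0) = 6.122493
ln(alpha) = ln(3.2) = 1.163151
N_min = 6.122493 / 1.163151 = 5.26


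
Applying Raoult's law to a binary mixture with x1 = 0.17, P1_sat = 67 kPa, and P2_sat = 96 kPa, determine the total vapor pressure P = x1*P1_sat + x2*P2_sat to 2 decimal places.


P = x1*P1_sat + x2*P2_sat
x2 = 1 - x1 = 1 - 0.17 = 0.83
P = 0.17*67 + 0.83*96
P = 11.39 + 79.68
P = 91.07 kPa


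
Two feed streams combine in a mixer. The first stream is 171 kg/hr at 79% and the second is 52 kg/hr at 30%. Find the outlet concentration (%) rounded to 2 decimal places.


Mass balance on solute: F1*x1 + F2*x2 = F3*x3
F3 = F1 + F2 = 171 + 52 = 223 kg/hr
x3 = (F1*x1 + F2*x2)/F3
x3 = (171*0.79 + 52*0.3) / 223
x3 = 67.57%


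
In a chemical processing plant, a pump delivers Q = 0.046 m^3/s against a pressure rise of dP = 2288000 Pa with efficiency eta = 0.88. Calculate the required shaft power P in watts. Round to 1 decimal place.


P = Q * dP / eta
P = 0.046 * 2288000 / 0.88
P = 105248.0 / 0.88
P = 119600.0 W


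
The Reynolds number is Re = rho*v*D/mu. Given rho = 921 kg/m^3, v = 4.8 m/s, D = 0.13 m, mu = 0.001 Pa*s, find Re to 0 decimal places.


Re = rho * v * D / mu
Re = 921 * 4.8 * 0.13 / 0.001
Re = 574.704 / 0.001
Re = 574704


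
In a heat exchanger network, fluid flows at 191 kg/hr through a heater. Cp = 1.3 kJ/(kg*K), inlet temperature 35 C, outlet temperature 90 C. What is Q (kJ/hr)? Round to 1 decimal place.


Q = m_dot * Cp * (T2 - T1)
Q = 191 * 1.3 * (90 - 35)
Q = 191 * 1.3 * 55
Q = 13656.5 kJ/hr


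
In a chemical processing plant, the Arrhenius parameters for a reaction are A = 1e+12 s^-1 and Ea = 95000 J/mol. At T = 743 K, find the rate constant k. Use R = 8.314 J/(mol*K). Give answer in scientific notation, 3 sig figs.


k = A * exp(-Ea/(R*T))
k = 1e+12 * exp(-95000 / (8.314 * 743))
k = 1e+12 * exp(-15.378882)
k = 2.09e+05


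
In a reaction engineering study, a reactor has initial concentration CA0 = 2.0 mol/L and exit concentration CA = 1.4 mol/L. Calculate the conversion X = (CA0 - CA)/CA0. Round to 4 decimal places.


X = (CA0 - CA) / CA0
X = (2.0 - 1.4) / 2.0
X = 0.6 / 2.0
X = 0.3000


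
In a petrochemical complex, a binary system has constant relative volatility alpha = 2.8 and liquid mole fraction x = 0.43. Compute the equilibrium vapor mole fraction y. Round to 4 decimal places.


y = alpha*x / (1 + (alpha-1)*x)
y = 2.8*0.43 / (1 + (2.8-1)*0.43)
y = 1.204 / (1 + 0.774)
y = 1.204 / 1.774
y = 0.6787


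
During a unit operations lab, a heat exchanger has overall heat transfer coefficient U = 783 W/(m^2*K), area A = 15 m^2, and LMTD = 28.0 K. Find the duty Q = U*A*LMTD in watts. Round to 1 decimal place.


Q = U * A * LMTD
Q = 783 * 15 * 28.0
Q = 328860.0 W


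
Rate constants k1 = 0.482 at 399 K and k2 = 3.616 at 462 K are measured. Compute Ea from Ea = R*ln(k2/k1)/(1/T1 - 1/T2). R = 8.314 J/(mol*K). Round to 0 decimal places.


Ea = R * ln(k2/k1) / (1/T1 - 1/T2)
ln(k2/k1) = ln(3.616/0.482) = 2.0151796
1/T1 - 1/T2 = 1/399 - 1/462 = 0.0003417635
Ea = 8.314 * 2.0151796 / 0.0003417635
Ea = 49023 J/mol


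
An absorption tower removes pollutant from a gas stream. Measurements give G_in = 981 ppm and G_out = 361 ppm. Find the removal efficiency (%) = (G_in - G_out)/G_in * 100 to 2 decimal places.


Efficiency = (G_in - G_out) / G_in * 100%
Efficiency = (981 - 361) / 981 * 100
Efficiency = 620 / 981 * 100
Efficiency = 63.20%


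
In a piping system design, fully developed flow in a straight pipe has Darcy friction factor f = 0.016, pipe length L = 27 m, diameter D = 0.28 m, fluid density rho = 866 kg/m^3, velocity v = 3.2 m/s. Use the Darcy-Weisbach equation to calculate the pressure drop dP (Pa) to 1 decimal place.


dP = f * (L/D) * (rho*v^2/2)
dP = 0.016 * (27/0.28) * (866*3.2^2/2)
L/D = 96.42857143
rho*v^2/2 = 866*10.24/2 = 4433.92
dP = 0.016 * 96.42857143 * 4433.92
dP = 6840.9 Pa


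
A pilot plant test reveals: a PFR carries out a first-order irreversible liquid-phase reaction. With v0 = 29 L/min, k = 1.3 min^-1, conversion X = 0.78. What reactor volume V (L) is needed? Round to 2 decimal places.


V = (v0/k) * ln(1/(1-X))
V = (29/1.3) * ln(1/(1-0.78))
V = 22.307692 * ln(4.545455)
V = 22.307692 * 1.514128
V = 33.78 L
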